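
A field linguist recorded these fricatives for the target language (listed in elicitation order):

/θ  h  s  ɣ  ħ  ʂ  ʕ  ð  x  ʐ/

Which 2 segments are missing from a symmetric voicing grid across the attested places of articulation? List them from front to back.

/z/, /ɦ/

Voiceless: /θ/ (dental), /s/ (alveolar), /ʂ/ (retroflex), /x/ (velar), /ħ/ (pharyngeal), /h/ (glottal).
Voiced: /ð/ (dental), /ʐ/ (retroflex), /ɣ/ (velar), /ʕ/ (pharyngeal).
Gaps, from front to back: alveolar lacks voiced (/z/); glottal lacks voiced (/ɦ/).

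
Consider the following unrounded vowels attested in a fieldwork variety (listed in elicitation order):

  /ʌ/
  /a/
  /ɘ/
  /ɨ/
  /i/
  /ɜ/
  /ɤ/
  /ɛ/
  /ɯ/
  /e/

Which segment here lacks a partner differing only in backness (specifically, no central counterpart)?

/a/

High: /i/ ~ /ɨ/ ~ /ɯ/
High-mid: /e/ ~ /ɘ/ ~ /ɤ/
Low-mid: /ɛ/ ~ /ɜ/ ~ /ʌ/
Low: only /a/ (front); no central partner.
So /a/ is the unpaired segment.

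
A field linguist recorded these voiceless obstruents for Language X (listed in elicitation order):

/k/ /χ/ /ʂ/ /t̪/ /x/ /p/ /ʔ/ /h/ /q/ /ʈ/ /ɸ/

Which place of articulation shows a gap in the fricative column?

place of articulation  stop      fricative
bilabial          p         ɸ       
dental            t̪        —       
retroflex         ʈ         ʂ       
velar             k         x       
uvular            q         χ       
glottal           ʔ         h       
Every place of articulation has a fricative member except dental, where /θ/ would be expected.

dental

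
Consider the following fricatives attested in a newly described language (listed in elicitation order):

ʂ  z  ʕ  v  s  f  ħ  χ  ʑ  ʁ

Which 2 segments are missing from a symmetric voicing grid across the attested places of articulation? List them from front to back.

/ʐ/, /ɕ/

place of articulation  voiceless  voiced  
labiodental       f         v       
alveolar          s         z       
retroflex         ʂ         —       
alveolo-palatal   —         ʑ       
uvular            χ         ʁ       
pharyngeal        ħ         ʕ       
Gaps, from front to back: retroflex lacks voiced (/ʐ/); alveolo-palatal lacks voiceless (/ɕ/).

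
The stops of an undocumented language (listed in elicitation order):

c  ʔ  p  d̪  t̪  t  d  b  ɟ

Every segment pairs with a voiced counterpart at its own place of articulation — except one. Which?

/ʔ/

Bilabial: /p/ ~ /b/
Dental: /t̪/ ~ /d̪/
Alveolar: /t/ ~ /d/
Palatal: /c/ ~ /ɟ/
Glottal: only /ʔ/ (voiceless); no voiced partner.
So /ʔ/ is the unpaired segment.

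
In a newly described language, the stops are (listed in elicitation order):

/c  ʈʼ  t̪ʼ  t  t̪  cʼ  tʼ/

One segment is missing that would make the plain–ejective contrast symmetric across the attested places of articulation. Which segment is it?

Plain: /t̪/ (dental), /t/ (alveolar), /c/ (palatal).
Ejective: /t̪ʼ/ (dental), /tʼ/ (alveolar), /ʈʼ/ (retroflex), /cʼ/ (palatal).
The retroflex row has no plain member, so the gap is the plain retroflex stop /ʈ/.

/ʈ/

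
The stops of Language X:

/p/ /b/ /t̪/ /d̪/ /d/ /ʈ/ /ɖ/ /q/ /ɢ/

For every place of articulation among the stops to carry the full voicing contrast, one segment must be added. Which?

/t/

Voiceless: /p/ (bilabial), /t̪/ (dental), /ʈ/ (retroflex), /q/ (uvular).
Voiced: /b/ (bilabial), /d̪/ (dental), /d/ (alveolar), /ɖ/ (retroflex), /ɢ/ (uvular).
The alveolar row has no voiceless member, so the gap is the voiceless alveolar stop /t/.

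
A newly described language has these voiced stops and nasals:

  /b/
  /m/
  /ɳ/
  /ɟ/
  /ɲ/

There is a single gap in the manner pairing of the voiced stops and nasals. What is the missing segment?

place of articulation  oral stop  nasal   
bilabial          b         m       
retroflex         —         ɳ       
palatal           ɟ         ɲ       
The retroflex row has no oral stop member, so the gap is the retroflex oral stop /ɖ/.

/ɖ/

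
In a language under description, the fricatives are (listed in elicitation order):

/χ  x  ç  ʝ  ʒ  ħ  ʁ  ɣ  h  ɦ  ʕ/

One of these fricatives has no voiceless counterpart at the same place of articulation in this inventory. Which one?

/ʒ/

Palatal: /ç/ ~ /ʝ/
Velar: /x/ ~ /ɣ/
Uvular: /χ/ ~ /ʁ/
Pharyngeal: /ħ/ ~ /ʕ/
Glottal: /h/ ~ /ɦ/
Postalveolar: only /ʒ/ (voiced); no voiceless partner.
So /ʒ/ is the unpaired segment.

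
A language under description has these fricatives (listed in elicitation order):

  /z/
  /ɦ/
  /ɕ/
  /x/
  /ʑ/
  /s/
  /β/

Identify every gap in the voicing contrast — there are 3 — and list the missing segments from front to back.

/ɸ/, /ɣ/, /h/

Voiceless: /s/ (alveolar), /ɕ/ (alveolo-palatal), /x/ (velar).
Voiced: /β/ (bilabial), /z/ (alveolar), /ʑ/ (alveolo-palatal), /ɦ/ (glottal).
Gaps, from front to back: bilabial lacks voiceless (/ɸ/); velar lacks voiced (/ɣ/); glottal lacks voiceless (/h/).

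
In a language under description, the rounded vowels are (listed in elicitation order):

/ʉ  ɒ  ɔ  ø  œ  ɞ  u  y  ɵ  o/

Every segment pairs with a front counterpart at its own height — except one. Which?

High: /y/ ~ /ʉ/ ~ /u/
High-mid: /ø/ ~ /ɵ/ ~ /o/
Low-mid: /œ/ ~ /ɞ/ ~ /ɔ/
Low: only /ɒ/ (back); no front partner.
So /ɒ/ is the unpaired segment.

/ɒ/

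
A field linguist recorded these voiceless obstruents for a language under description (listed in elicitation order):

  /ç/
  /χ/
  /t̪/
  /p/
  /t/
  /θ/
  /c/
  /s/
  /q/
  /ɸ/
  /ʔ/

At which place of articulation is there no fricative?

Stop: /p/ (bilabial), /t̪/ (dental), /t/ (alveolar), /c/ (palatal), /q/ (uvular), /ʔ/ (glottal).
Fricative: /ɸ/ (bilabial), /θ/ (dental), /s/ (alveolar), /ç/ (palatal), /χ/ (uvular).
Every place of articulation has a fricative member except glottal, where /h/ would be expected.

glottal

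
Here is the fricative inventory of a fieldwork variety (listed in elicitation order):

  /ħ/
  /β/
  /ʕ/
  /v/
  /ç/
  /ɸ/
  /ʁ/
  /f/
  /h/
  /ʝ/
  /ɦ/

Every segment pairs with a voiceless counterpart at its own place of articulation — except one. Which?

Bilabial: /ɸ/ ~ /β/
Labiodental: /f/ ~ /v/
Palatal: /ç/ ~ /ʝ/
Pharyngeal: /ħ/ ~ /ʕ/
Glottal: /h/ ~ /ɦ/
Uvular: only /ʁ/ (voiced); no voiceless partner.
So /ʁ/ is the unpaired segment.

/ʁ/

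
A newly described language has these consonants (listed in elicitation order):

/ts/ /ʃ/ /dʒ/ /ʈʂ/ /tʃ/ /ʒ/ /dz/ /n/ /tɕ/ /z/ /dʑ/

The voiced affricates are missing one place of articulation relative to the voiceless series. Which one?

alveolar: voiceless /ts/, voiced /dz/.
postalveolar: voiceless /tʃ/, voiced /dʒ/.
retroflex: voiceless /ʈʂ/, voiced —.
alveolo-palatal: voiceless /tɕ/, voiced /dʑ/.
Every place of articulation has a voiced member except retroflex, where /ɖʐ/ would be expected.

retroflex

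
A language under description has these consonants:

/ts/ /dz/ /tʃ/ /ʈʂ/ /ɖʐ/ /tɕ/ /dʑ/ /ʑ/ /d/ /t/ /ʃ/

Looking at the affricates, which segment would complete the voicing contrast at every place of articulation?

Voiceless: /ts/ (alveolar), /tʃ/ (postalveolar), /ʈʂ/ (retroflex), /tɕ/ (alveolo-palatal).
Voiced: /dz/ (alveolar), /ɖʐ/ (retroflex), /dʑ/ (alveolo-palatal).
The postalveolar row has no voiced member, so the gap is the voiced postalveolar affricate /dʒ/.

/dʒ/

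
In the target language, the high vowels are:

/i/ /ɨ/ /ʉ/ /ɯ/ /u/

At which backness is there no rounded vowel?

front

backness          unrounded  rounded 
front             i         —       
central           ɨ         ʉ       
back              ɯ         u       
Every backness has a rounded member except front, where /y/ would be expected.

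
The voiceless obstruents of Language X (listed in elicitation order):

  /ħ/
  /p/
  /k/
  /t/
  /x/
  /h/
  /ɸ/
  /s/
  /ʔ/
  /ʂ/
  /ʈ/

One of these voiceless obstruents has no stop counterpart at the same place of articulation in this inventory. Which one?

/ħ/

Bilabial: /p/ ~ /ɸ/
Alveolar: /t/ ~ /s/
Retroflex: /ʈ/ ~ /ʂ/
Velar: /k/ ~ /x/
Glottal: /ʔ/ ~ /h/
Pharyngeal: only /ħ/ (fricative); no stop partner.
So /ħ/ is the unpaired segment.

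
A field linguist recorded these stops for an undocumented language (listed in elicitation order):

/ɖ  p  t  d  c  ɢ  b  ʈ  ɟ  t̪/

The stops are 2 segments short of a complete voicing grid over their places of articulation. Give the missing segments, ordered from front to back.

/d̪/, /q/

bilabial: voiceless /p/, voiced /b/.
dental: voiceless /t̪/, voiced —.
alveolar: voiceless /t/, voiced /d/.
retroflex: voiceless /ʈ/, voiced /ɖ/.
palatal: voiceless /c/, voiced /ɟ/.
uvular: voiceless —, voiced /ɢ/.
Gaps, from front to back: dental lacks voiced (/d̪/); uvular lacks voiceless (/q/).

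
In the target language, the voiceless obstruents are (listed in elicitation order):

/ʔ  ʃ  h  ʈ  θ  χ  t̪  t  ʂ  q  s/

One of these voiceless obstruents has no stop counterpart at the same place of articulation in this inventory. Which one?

/ʃ/

Dental: /t̪/ ~ /θ/
Alveolar: /t/ ~ /s/
Retroflex: /ʈ/ ~ /ʂ/
Uvular: /q/ ~ /χ/
Glottal: /ʔ/ ~ /h/
Postalveolar: only /ʃ/ (fricative); no stop partner.
So /ʃ/ is the unpaired segment.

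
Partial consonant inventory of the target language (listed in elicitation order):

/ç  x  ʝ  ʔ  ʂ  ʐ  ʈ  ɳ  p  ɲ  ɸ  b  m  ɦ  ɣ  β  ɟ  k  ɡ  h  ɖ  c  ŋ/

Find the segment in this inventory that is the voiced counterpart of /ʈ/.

/ɖ/

/ʈ/ is a voiceless retroflex stop.
The voiced counterpart is a voiced retroflex stop — in this inventory, /ɖ/.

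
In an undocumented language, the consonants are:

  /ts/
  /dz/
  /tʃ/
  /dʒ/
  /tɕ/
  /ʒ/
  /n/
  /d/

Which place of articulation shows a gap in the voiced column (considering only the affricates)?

alveolar: voiceless /ts/, voiced /dz/.
postalveolar: voiceless /tʃ/, voiced /dʒ/.
alveolo-palatal: voiceless /tɕ/, voiced —.
Every place of articulation has a voiced member except alveolo-palatal, where /dʑ/ would be expected.

alveolo-palatal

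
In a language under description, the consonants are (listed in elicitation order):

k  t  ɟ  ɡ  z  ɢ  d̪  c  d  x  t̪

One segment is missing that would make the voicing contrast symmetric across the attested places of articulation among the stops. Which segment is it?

/q/

Voiceless: /t̪/ (dental), /t/ (alveolar), /c/ (palatal), /k/ (velar).
Voiced: /d̪/ (dental), /d/ (alveolar), /ɟ/ (palatal), /ɡ/ (velar), /ɢ/ (uvular).
The uvular row has no voiceless member, so the gap is the voiceless uvular stop /q/.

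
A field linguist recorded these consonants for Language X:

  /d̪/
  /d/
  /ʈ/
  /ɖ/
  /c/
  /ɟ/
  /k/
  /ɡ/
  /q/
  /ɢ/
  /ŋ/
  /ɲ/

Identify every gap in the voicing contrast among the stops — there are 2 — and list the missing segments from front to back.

/t̪/, /t/

place of articulation  voiceless  voiced  
dental            —         d̪      
alveolar          —         d       
retroflex         ʈ         ɖ       
palatal           c         ɟ       
velar             k         ɡ       
uvular            q         ɢ       
Gaps, from front to back: dental lacks voiceless (/t̪/); alveolar lacks voiceless (/t/).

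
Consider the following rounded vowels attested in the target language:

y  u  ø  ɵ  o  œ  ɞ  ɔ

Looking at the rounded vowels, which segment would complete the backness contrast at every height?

/ʉ/

height            front     central   back    
high              y         —         u       
high-mid          ø         ɵ         o       
low-mid           œ         ɞ         ɔ       
The high row has no central member, so the gap is the high central rounded vowel /ʉ/.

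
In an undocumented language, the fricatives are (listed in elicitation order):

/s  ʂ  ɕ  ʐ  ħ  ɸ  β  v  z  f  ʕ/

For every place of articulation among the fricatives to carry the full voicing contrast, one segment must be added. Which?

/ʑ/

bilabial: voiceless /ɸ/, voiced /β/.
labiodental: voiceless /f/, voiced /v/.
alveolar: voiceless /s/, voiced /z/.
retroflex: voiceless /ʂ/, voiced /ʐ/.
alveolo-palatal: voiceless /ɕ/, voiced —.
pharyngeal: voiceless /ħ/, voiced /ʕ/.
The alveolo-palatal row has no voiced member, so the gap is the voiced alveolo-palatal fricative /ʑ/.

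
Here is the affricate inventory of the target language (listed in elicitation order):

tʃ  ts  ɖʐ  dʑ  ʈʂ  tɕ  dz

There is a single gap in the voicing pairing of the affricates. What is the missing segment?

Voiceless: /ts/ (alveolar), /tʃ/ (postalveolar), /ʈʂ/ (retroflex), /tɕ/ (alveolo-palatal).
Voiced: /dz/ (alveolar), /ɖʐ/ (retroflex), /dʑ/ (alveolo-palatal).
The postalveolar row has no voiced member, so the gap is the voiced postalveolar affricate /dʒ/.

/dʒ/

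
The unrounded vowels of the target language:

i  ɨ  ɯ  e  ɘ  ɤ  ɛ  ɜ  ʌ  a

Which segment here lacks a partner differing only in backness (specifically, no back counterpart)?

High: /i/ ~ /ɨ/ ~ /ɯ/
High-mid: /e/ ~ /ɘ/ ~ /ɤ/
Low-mid: /ɛ/ ~ /ɜ/ ~ /ʌ/
Low: only /a/ (front); no back partner.
So /a/ is the unpaired segment.

/a/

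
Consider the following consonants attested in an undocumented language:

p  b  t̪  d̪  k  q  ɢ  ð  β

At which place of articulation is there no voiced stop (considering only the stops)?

Voiceless: /p/ (bilabial), /t̪/ (dental), /k/ (velar), /q/ (uvular).
Voiced: /b/ (bilabial), /d̪/ (dental), /ɢ/ (uvular).
Every place of articulation has a voiced member except velar, where /ɡ/ would be expected.

velar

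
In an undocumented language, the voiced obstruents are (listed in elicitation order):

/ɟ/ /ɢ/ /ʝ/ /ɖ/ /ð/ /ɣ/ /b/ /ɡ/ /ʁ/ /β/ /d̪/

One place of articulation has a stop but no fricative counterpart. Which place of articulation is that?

retroflex

place of articulation  stop      fricative
bilabial          b         β       
dental            d̪        ð       
retroflex         ɖ         —       
palatal           ɟ         ʝ       
velar             ɡ         ɣ       
uvular            ɢ         ʁ       
Every place of articulation has a fricative member except retroflex, where /ʐ/ would be expected.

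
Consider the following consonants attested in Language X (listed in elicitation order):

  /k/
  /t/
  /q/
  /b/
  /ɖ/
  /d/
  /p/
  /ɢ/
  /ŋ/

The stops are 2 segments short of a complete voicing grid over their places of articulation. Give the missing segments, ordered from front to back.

place of articulation  voiceless  voiced  
bilabial          p         b       
alveolar          t         d       
retroflex         —         ɖ       
velar             k         —       
uvular            q         ɢ       
Gaps, from front to back: retroflex lacks voiceless (/ʈ/); velar lacks voiced (/ɡ/).

/ʈ/, /ɡ/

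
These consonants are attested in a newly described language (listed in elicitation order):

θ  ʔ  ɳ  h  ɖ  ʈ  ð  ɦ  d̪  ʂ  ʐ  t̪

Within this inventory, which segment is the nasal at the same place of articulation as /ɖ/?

/ɳ/

/ɖ/ is a voiced retroflex stop.
The nasal at the same place is a retroflex nasal — in this inventory, /ɳ/.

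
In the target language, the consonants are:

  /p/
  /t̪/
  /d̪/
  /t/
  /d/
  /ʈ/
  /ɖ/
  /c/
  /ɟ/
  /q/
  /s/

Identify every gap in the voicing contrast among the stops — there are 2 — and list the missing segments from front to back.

/b/, /ɢ/

Voiceless: /p/ (bilabial), /t̪/ (dental), /t/ (alveolar), /ʈ/ (retroflex), /c/ (palatal), /q/ (uvular).
Voiced: /d̪/ (dental), /d/ (alveolar), /ɖ/ (retroflex), /ɟ/ (palatal).
Gaps, from front to back: bilabial lacks voiced (/b/); uvular lacks voiced (/ɢ/).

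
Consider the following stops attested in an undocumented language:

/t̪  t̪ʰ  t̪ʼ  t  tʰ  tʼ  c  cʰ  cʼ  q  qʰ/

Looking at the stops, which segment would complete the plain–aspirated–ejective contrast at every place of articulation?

Plain: /t̪/ (dental), /t/ (alveolar), /c/ (palatal), /q/ (uvular).
Aspirated: /t̪ʰ/ (dental), /tʰ/ (alveolar), /cʰ/ (palatal), /qʰ/ (uvular).
Ejective: /t̪ʼ/ (dental), /tʼ/ (alveolar), /cʼ/ (palatal).
The uvular row has no ejective member, so the gap is the ejective uvular stop /qʼ/.

/qʼ/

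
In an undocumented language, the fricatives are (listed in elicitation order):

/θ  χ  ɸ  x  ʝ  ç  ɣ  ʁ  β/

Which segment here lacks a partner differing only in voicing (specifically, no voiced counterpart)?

/θ/

Bilabial: /ɸ/ ~ /β/
Palatal: /ç/ ~ /ʝ/
Velar: /x/ ~ /ɣ/
Uvular: /χ/ ~ /ʁ/
Dental: only /θ/ (voiceless); no voiced partner.
So /θ/ is the unpaired segment.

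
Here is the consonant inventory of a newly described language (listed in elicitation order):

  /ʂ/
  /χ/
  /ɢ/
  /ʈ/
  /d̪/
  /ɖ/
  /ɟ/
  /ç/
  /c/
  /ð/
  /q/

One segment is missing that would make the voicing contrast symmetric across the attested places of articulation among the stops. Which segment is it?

/t̪/

Voiceless: /ʈ/ (retroflex), /c/ (palatal), /q/ (uvular).
Voiced: /d̪/ (dental), /ɖ/ (retroflex), /ɟ/ (palatal), /ɢ/ (uvular).
The dental row has no voiceless member, so the gap is the voiceless dental stop /t̪/.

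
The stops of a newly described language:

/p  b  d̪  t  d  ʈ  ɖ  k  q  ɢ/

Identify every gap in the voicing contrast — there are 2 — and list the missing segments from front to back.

/t̪/, /ɡ/

bilabial: voiceless /p/, voiced /b/.
dental: voiceless —, voiced /d̪/.
alveolar: voiceless /t/, voiced /d/.
retroflex: voiceless /ʈ/, voiced /ɖ/.
velar: voiceless /k/, voiced —.
uvular: voiceless /q/, voiced /ɢ/.
Gaps, from front to back: dental lacks voiceless (/t̪/); velar lacks voiced (/ɡ/).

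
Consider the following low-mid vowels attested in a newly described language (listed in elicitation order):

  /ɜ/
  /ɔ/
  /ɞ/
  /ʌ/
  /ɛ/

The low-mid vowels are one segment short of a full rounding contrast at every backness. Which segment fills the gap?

/œ/

front: unrounded /ɛ/, rounded —.
central: unrounded /ɜ/, rounded /ɞ/.
back: unrounded /ʌ/, rounded /ɔ/.
The front row has no rounded member, so the gap is the front rounded vowel /œ/.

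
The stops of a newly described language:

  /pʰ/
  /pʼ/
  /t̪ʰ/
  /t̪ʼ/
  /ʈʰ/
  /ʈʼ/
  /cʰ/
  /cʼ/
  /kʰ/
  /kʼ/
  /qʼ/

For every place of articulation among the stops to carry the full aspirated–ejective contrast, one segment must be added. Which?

/qʰ/

bilabial: aspirated /pʰ/, ejective /pʼ/.
dental: aspirated /t̪ʰ/, ejective /t̪ʼ/.
retroflex: aspirated /ʈʰ/, ejective /ʈʼ/.
palatal: aspirated /cʰ/, ejective /cʼ/.
velar: aspirated /kʰ/, ejective /kʼ/.
uvular: aspirated —, ejective /qʼ/.
The uvular row has no aspirated member, so the gap is the aspirated uvular stop /qʰ/.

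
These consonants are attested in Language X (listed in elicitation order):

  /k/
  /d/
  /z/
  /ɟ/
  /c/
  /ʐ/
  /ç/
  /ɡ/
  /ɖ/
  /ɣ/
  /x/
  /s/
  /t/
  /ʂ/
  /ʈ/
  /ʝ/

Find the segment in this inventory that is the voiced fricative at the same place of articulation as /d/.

/z/

/d/ is a voiced alveolar stop.
The voiced fricative at the same place is a voiced alveolar fricative — in this inventory, /z/.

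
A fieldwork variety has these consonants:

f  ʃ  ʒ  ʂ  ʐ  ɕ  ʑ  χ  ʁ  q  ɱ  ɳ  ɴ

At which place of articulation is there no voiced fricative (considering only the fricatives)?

labiodental

Voiceless: /f/ (labiodental), /ʃ/ (postalveolar), /ʂ/ (retroflex), /ɕ/ (alveolo-palatal), /χ/ (uvular).
Voiced: /ʒ/ (postalveolar), /ʐ/ (retroflex), /ʑ/ (alveolo-palatal), /ʁ/ (uvular).
Every place of articulation has a voiced member except labiodental, where /v/ would be expected.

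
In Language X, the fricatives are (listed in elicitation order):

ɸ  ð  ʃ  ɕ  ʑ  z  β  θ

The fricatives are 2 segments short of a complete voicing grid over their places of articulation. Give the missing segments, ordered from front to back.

/s/, /ʒ/

Voiceless: /ɸ/ (bilabial), /θ/ (dental), /ʃ/ (postalveolar), /ɕ/ (alveolo-palatal).
Voiced: /β/ (bilabial), /ð/ (dental), /z/ (alveolar), /ʑ/ (alveolo-palatal).
Gaps, from front to back: alveolar lacks voiceless (/s/); postalveolar lacks voiced (/ʒ/).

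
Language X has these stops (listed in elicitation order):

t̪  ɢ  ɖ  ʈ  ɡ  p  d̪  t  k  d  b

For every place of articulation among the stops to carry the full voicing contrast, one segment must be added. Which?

/q/

bilabial: voiceless /p/, voiced /b/.
dental: voiceless /t̪/, voiced /d̪/.
alveolar: voiceless /t/, voiced /d/.
retroflex: voiceless /ʈ/, voiced /ɖ/.
velar: voiceless /k/, voiced /ɡ/.
uvular: voiceless —, voiced /ɢ/.
The uvular row has no voiceless member, so the gap is the voiceless uvular stop /q/.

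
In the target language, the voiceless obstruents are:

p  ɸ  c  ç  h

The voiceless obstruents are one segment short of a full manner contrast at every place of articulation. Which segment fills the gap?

/ʔ/

bilabial: stop /p/, fricative /ɸ/.
palatal: stop /c/, fricative /ç/.
glottal: stop —, fricative /h/.
The glottal row has no stop member, so the gap is the glottal stop /ʔ/.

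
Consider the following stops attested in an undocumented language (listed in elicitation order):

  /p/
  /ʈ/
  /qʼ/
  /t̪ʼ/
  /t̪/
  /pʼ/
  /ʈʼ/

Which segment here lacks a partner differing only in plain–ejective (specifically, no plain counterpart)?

/qʼ/

Bilabial: /p/ ~ /pʼ/
Dental: /t̪/ ~ /t̪ʼ/
Retroflex: /ʈ/ ~ /ʈʼ/
Uvular: only /qʼ/ (ejective); no plain partner.
So /qʼ/ is the unpaired segment.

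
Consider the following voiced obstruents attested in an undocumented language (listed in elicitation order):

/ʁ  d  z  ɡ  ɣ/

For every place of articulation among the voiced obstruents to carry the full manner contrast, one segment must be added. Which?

/ɢ/

Stop: /d/ (alveolar), /ɡ/ (velar).
Fricative: /z/ (alveolar), /ɣ/ (velar), /ʁ/ (uvular).
The uvular row has no stop member, so the gap is the uvular stop /ɢ/.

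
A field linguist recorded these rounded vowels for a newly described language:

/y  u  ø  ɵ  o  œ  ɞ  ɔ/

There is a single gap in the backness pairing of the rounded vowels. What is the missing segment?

/ʉ/

high: front /y/, central —, back /u/.
high-mid: front /ø/, central /ɵ/, back /o/.
low-mid: front /œ/, central /ɞ/, back /ɔ/.
The high row has no central member, so the gap is the high central rounded vowel /ʉ/.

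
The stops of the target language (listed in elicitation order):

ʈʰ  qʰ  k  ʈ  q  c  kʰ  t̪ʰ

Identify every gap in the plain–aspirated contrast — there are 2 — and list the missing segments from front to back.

/t̪/, /cʰ/

place of articulation  plain     aspirated
dental            —         t̪ʰ     
retroflex         ʈ         ʈʰ      
palatal           c         —       
velar             k         kʰ      
uvular            q         qʰ      
Gaps, from front to back: dental lacks plain (/t̪/); palatal lacks aspirated (/cʰ/).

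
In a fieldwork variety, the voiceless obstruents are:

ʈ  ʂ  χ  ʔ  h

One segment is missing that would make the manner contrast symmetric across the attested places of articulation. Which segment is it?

place of articulation  stop      fricative
retroflex         ʈ         ʂ       
uvular            —         χ       
glottal           ʔ         h       
The uvular row has no stop member, so the gap is the uvular stop /q/.

/q/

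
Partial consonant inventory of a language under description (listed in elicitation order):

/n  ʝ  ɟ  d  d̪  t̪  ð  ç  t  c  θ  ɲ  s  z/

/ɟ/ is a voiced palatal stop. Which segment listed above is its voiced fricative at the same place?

The voiced fricative at the same place is a voiced palatal fricative — in this inventory, /ʝ/.

/ʝ/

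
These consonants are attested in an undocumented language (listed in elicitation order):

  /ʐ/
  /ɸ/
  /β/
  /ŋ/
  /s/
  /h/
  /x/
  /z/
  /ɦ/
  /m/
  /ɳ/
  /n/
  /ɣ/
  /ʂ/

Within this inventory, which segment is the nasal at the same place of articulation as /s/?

/s/ is a voiceless alveolar fricative.
The nasal at the same place is an alveolar nasal — in this inventory, /n/.

/n/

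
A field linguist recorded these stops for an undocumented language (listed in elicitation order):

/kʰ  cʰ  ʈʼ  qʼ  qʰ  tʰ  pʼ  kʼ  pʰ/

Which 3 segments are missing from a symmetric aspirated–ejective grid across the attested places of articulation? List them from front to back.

/tʼ/, /ʈʰ/, /cʼ/

place of articulation  aspirated  ejective
bilabial          pʰ        pʼ      
alveolar          tʰ        —       
retroflex         —         ʈʼ      
palatal           cʰ        —       
velar             kʰ        kʼ      
uvular            qʰ        qʼ      
Gaps, from front to back: alveolar lacks ejective (/tʼ/); retroflex lacks aspirated (/ʈʰ/); palatal lacks ejective (/cʼ/).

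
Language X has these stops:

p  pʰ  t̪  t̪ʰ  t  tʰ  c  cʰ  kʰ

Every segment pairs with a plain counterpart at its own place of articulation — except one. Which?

/kʰ/

Bilabial: /p/ ~ /pʰ/
Dental: /t̪/ ~ /t̪ʰ/
Alveolar: /t/ ~ /tʰ/
Palatal: /c/ ~ /cʰ/
Velar: only /kʰ/ (aspirated); no plain partner.
So /kʰ/ is the unpaired segment.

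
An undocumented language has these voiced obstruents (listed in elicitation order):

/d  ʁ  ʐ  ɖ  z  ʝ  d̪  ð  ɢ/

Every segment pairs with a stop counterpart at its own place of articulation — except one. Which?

/ʝ/

Dental: /d̪/ ~ /ð/
Alveolar: /d/ ~ /z/
Retroflex: /ɖ/ ~ /ʐ/
Uvular: /ɢ/ ~ /ʁ/
Palatal: only /ʝ/ (fricative); no stop partner.
So /ʝ/ is the unpaired segment.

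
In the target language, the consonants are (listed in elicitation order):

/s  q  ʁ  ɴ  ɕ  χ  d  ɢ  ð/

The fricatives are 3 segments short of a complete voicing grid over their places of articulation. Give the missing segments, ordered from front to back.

place of articulation  voiceless  voiced  
dental            —         ð       
alveolar          s         —       
alveolo-palatal   ɕ         —       
uvular            χ         ʁ       
Gaps, from front to back: dental lacks voiceless (/θ/); alveolar lacks voiced (/z/); alveolo-palatal lacks voiced (/ʑ/).

/θ/, /z/, /ʑ/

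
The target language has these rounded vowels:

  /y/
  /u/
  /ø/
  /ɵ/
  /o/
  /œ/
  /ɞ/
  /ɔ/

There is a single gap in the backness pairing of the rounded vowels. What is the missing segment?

/ʉ/

high: front /y/, central —, back /u/.
high-mid: front /ø/, central /ɵ/, back /o/.
low-mid: front /œ/, central /ɞ/, back /ɔ/.
The high row has no central member, so the gap is the high central rounded vowel /ʉ/.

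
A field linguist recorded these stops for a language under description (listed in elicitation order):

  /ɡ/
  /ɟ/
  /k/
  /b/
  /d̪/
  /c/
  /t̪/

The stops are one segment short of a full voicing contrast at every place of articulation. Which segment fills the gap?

bilabial: voiceless —, voiced /b/.
dental: voiceless /t̪/, voiced /d̪/.
palatal: voiceless /c/, voiced /ɟ/.
velar: voiceless /k/, voiced /ɡ/.
The bilabial row has no voiceless member, so the gap is the voiceless bilabial stop /p/.

/p/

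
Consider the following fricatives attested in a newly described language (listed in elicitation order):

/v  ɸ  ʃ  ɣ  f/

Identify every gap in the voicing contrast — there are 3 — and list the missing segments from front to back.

/β/, /ʒ/, /x/

Voiceless: /ɸ/ (bilabial), /f/ (labiodental), /ʃ/ (postalveolar).
Voiced: /v/ (labiodental), /ɣ/ (velar).
Gaps, from front to back: bilabial lacks voiced (/β/); postalveolar lacks voiced (/ʒ/); velar lacks voiceless (/x/).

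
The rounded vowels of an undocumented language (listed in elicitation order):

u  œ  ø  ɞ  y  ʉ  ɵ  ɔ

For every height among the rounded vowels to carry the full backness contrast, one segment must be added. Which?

/o/

Front: /y/ (high), /ø/ (high-mid), /œ/ (low-mid).
Central: /ʉ/ (high), /ɵ/ (high-mid), /ɞ/ (low-mid).
Back: /u/ (high), /ɔ/ (low-mid).
The high-mid row has no back member, so the gap is the high-mid back rounded vowel /o/.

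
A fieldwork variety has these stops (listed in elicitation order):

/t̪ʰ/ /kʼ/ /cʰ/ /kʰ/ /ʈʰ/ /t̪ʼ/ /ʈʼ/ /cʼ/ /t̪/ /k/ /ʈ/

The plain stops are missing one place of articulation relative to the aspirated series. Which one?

palatal

place of articulation  plain     aspirated  ejective
dental            t̪        t̪ʰ       t̪ʼ     
retroflex         ʈ         ʈʰ        ʈʼ      
palatal           —         cʰ        cʼ      
velar             k         kʰ        kʼ      
Every place of articulation has a plain member except palatal, where /c/ would be expected.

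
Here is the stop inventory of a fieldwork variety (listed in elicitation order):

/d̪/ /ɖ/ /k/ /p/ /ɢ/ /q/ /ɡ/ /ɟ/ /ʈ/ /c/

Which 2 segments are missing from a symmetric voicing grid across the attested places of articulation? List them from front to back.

Voiceless: /p/ (bilabial), /ʈ/ (retroflex), /c/ (palatal), /k/ (velar), /q/ (uvular).
Voiced: /d̪/ (dental), /ɖ/ (retroflex), /ɟ/ (palatal), /ɡ/ (velar), /ɢ/ (uvular).
Gaps, from front to back: bilabial lacks voiced (/b/); dental lacks voiceless (/t̪/).

/b/, /t̪/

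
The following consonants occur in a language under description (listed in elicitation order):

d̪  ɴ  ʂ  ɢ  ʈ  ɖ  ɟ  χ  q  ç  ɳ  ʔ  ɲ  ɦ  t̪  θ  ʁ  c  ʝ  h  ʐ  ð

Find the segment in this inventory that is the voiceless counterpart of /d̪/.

/d̪/ is a voiced dental stop.
The voiceless counterpart is a voiceless dental stop — in this inventory, /t̪/.

/t̪/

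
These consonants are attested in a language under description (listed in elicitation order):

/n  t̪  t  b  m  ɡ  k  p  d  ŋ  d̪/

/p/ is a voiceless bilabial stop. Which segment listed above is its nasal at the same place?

The nasal at the same place is a bilabial nasal — in this inventory, /m/.

/m/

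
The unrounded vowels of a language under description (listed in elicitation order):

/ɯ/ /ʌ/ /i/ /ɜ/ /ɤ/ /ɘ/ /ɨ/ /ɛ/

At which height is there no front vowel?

high-mid

Front: /i/ (high), /ɛ/ (low-mid).
Central: /ɨ/ (high), /ɘ/ (high-mid), /ɜ/ (low-mid).
Back: /ɯ/ (high), /ɤ/ (high-mid), /ʌ/ (low-mid).
Every height has a front member except high-mid, where /e/ would be expected.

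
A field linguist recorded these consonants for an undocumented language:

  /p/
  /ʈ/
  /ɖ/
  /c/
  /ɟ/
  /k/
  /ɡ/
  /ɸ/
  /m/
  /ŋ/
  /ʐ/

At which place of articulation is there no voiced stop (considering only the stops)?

Voiceless: /p/ (bilabial), /ʈ/ (retroflex), /c/ (palatal), /k/ (velar).
Voiced: /ɖ/ (retroflex), /ɟ/ (palatal), /ɡ/ (velar).
Every place of articulation has a voiced member except bilabial, where /b/ would be expected.

bilabial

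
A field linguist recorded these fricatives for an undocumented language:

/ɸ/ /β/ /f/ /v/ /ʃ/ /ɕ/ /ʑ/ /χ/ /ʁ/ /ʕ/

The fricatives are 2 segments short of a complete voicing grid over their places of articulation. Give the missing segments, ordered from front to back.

/ʒ/, /ħ/

bilabial: voiceless /ɸ/, voiced /β/.
labiodental: voiceless /f/, voiced /v/.
postalveolar: voiceless /ʃ/, voiced —.
alveolo-palatal: voiceless /ɕ/, voiced /ʑ/.
uvular: voiceless /χ/, voiced /ʁ/.
pharyngeal: voiceless —, voiced /ʕ/.
Gaps, from front to back: postalveolar lacks voiced (/ʒ/); pharyngeal lacks voiceless (/ħ/).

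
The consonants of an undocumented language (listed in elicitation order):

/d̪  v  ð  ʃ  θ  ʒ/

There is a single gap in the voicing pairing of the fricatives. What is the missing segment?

labiodental: voiceless —, voiced /v/.
dental: voiceless /θ/, voiced /ð/.
postalveolar: voiceless /ʃ/, voiced /ʒ/.
The labiodental row has no voiceless member, so the gap is the voiceless labiodental fricative /f/.

/f/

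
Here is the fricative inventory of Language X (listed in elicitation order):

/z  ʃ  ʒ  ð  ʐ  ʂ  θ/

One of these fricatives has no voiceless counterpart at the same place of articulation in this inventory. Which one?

Dental: /θ/ ~ /ð/
Postalveolar: /ʃ/ ~ /ʒ/
Retroflex: /ʂ/ ~ /ʐ/
Alveolar: only /z/ (voiced); no voiceless partner.
So /z/ is the unpaired segment.

/z/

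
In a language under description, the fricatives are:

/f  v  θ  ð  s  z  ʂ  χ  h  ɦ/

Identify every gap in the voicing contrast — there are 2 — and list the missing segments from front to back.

labiodental: voiceless /f/, voiced /v/.
dental: voiceless /θ/, voiced /ð/.
alveolar: voiceless /s/, voiced /z/.
retroflex: voiceless /ʂ/, voiced —.
uvular: voiceless /χ/, voiced —.
glottal: voiceless /h/, voiced /ɦ/.
Gaps, from front to back: retroflex lacks voiced (/ʐ/); uvular lacks voiced (/ʁ/).

/ʐ/, /ʁ/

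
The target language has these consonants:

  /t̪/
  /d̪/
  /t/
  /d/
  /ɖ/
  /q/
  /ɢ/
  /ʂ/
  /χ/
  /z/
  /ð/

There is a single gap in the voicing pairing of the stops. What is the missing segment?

dental: voiceless /t̪/, voiced /d̪/.
alveolar: voiceless /t/, voiced /d/.
retroflex: voiceless —, voiced /ɖ/.
uvular: voiceless /q/, voiced /ɢ/.
The retroflex row has no voiceless member, so the gap is the voiceless retroflex stop /ʈ/.

/ʈ/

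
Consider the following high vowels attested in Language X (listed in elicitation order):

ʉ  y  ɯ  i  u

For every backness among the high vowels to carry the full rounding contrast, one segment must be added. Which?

Unrounded: /i/ (front), /ɯ/ (back).
Rounded: /y/ (front), /ʉ/ (central), /u/ (back).
The central row has no unrounded member, so the gap is the central unrounded vowel /ɨ/.

/ɨ/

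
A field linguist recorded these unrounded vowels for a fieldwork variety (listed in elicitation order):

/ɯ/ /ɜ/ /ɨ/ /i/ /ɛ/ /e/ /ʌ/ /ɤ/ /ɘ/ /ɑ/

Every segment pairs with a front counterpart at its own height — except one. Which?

High: /i/ ~ /ɨ/ ~ /ɯ/
High-mid: /e/ ~ /ɘ/ ~ /ɤ/
Low-mid: /ɛ/ ~ /ɜ/ ~ /ʌ/
Low: only /ɑ/ (back); no front partner.
So /ɑ/ is the unpaired segment.

/ɑ/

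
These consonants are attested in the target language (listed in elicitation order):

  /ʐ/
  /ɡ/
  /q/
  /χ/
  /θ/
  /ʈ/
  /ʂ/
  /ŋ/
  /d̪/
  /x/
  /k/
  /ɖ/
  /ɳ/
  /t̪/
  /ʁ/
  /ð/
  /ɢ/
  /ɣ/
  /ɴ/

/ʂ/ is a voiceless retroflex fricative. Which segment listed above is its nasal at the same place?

The nasal at the same place is a retroflex nasal — in this inventory, /ɳ/.

/ɳ/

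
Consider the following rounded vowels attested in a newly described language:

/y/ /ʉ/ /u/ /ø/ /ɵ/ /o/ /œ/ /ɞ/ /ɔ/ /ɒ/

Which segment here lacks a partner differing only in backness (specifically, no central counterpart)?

High: /y/ ~ /ʉ/ ~ /u/
High-mid: /ø/ ~ /ɵ/ ~ /o/
Low-mid: /œ/ ~ /ɞ/ ~ /ɔ/
Low: only /ɒ/ (back); no central partner.
So /ɒ/ is the unpaired segment.

/ɒ/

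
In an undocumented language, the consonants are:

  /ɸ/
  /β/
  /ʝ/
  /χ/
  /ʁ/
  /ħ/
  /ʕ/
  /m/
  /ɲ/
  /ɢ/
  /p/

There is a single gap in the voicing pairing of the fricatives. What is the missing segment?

place of articulation  voiceless  voiced  
bilabial          ɸ         β       
palatal           —         ʝ       
uvular            χ         ʁ       
pharyngeal        ħ         ʕ       
The palatal row has no voiceless member, so the gap is the voiceless palatal fricative /ç/.

/ç/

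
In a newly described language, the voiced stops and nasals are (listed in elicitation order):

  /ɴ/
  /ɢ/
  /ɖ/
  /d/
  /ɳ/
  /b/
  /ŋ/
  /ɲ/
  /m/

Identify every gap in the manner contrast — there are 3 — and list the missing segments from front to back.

Oral stop: /b/ (bilabial), /d/ (alveolar), /ɖ/ (retroflex), /ɢ/ (uvular).
Nasal: /m/ (bilabial), /ɳ/ (retroflex), /ɲ/ (palatal), /ŋ/ (velar), /ɴ/ (uvular).
Gaps, from front to back: alveolar lacks nasal (/n/); palatal lacks oral stop (/ɟ/); velar lacks oral stop (/ɡ/).

/n/, /ɟ/, /ɡ/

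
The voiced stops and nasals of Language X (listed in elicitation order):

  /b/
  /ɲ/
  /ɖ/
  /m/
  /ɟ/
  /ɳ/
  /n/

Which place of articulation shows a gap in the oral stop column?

alveolar

place of articulation  oral stop  nasal   
bilabial          b         m       
alveolar          —         n       
retroflex         ɖ         ɳ       
palatal           ɟ         ɲ       
Every place of articulation has an oral stop member except alveolar, where /d/ would be expected.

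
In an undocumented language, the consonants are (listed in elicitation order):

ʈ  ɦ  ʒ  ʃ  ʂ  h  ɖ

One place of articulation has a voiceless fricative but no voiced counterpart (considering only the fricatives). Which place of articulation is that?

retroflex

postalveolar: voiceless /ʃ/, voiced /ʒ/.
retroflex: voiceless /ʂ/, voiced —.
glottal: voiceless /h/, voiced /ɦ/.
Every place of articulation has a voiced member except retroflex, where /ʐ/ would be expected.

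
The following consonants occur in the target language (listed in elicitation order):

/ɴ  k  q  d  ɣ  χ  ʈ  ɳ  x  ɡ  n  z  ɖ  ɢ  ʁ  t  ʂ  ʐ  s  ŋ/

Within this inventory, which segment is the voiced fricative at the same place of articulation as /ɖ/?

/ɖ/ is a voiced retroflex stop.
The voiced fricative at the same place is a voiced retroflex fricative — in this inventory, /ʐ/.

/ʐ/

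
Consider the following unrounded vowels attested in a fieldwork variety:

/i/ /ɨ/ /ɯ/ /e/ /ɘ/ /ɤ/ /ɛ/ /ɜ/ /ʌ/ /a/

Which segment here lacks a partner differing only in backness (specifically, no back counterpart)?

High: /i/ ~ /ɨ/ ~ /ɯ/
High-mid: /e/ ~ /ɘ/ ~ /ɤ/
Low-mid: /ɛ/ ~ /ɜ/ ~ /ʌ/
Low: only /a/ (front); no back partner.
So /a/ is the unpaired segment.

/a/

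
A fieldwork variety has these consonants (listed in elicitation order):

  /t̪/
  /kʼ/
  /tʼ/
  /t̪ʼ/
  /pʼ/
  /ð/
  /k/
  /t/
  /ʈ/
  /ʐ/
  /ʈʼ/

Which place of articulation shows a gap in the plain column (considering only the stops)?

bilabial

bilabial: plain —, ejective /pʼ/.
dental: plain /t̪/, ejective /t̪ʼ/.
alveolar: plain /t/, ejective /tʼ/.
retroflex: plain /ʈ/, ejective /ʈʼ/.
velar: plain /k/, ejective /kʼ/.
Every place of articulation has a plain member except bilabial, where /p/ would be expected.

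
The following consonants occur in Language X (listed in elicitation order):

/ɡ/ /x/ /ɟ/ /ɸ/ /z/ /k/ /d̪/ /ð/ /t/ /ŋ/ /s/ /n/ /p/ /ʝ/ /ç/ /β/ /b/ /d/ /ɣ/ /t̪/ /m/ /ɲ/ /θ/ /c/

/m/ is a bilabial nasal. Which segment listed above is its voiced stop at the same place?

The voiced stop at the same place is a voiced bilabial stop — in this inventory, /b/.

/b/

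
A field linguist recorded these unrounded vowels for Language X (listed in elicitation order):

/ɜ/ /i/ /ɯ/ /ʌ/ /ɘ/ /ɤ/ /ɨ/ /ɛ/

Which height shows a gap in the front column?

high-mid

high: front /i/, central /ɨ/, back /ɯ/.
high-mid: front —, central /ɘ/, back /ɤ/.
low-mid: front /ɛ/, central /ɜ/, back /ʌ/.
Every height has a front member except high-mid, where /e/ would be expected.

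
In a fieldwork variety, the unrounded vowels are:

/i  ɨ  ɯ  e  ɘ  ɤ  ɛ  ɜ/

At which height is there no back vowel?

low-mid

height            front     central   back    
high              i         ɨ         ɯ       
high-mid          e         ɘ         ɤ       
low-mid           ɛ         ɜ         —       
Every height has a back member except low-mid, where /ʌ/ would be expected.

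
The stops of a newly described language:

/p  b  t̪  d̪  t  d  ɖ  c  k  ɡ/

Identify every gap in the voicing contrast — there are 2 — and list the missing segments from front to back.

Voiceless: /p/ (bilabial), /t̪/ (dental), /t/ (alveolar), /c/ (palatal), /k/ (velar).
Voiced: /b/ (bilabial), /d̪/ (dental), /d/ (alveolar), /ɖ/ (retroflex), /ɡ/ (velar).
Gaps, from front to back: retroflex lacks voiceless (/ʈ/); palatal lacks voiced (/ɟ/).

/ʈ/, /ɟ/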